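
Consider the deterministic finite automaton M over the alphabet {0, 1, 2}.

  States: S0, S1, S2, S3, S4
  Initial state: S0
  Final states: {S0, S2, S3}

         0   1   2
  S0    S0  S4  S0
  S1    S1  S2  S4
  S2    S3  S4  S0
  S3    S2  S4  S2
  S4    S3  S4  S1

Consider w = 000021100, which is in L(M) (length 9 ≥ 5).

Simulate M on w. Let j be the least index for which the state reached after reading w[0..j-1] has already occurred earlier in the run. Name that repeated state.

Run of M on w = 0 0 0 0 2 1 1 0 0:
  step 0: S0  (start)
  step 1: S0  (read 0: S0→S0)   ← first repeat (S0 seen earlier)
  step 2: S0  (read 0: S0→S0)
  step 3: S0  (read 0: S0→S0)
  step 4: S0  (read 0: S0→S0)
  step 5: S0  (read 2: S0→S0)
  step 6: S4  (read 1: S0→S4)
  step 7: S4  (read 1: S4→S4)
  step 8: S3  (read 0: S4→S3)
  step 9: S2  (read 0: S3→S2)

The earliest repeat is at step j = 1: M is in S0, which it already visited at step i = 0.

S0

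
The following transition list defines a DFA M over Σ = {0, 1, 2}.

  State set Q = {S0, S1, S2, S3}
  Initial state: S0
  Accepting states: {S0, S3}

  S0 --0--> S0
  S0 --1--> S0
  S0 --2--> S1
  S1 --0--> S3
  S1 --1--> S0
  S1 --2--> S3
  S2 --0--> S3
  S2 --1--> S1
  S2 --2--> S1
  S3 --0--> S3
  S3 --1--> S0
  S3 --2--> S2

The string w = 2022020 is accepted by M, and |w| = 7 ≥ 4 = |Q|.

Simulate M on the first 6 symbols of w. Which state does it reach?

S2

Run of M on the first 6 characters of w = 2 0 2 2 0 2:
  step 0: S0  (start)
  step 1: S1  (read 2: S0→S1)
  step 2: S3  (read 0: S1→S3)
  step 3: S2  (read 2: S3→S2)
  step 4: S1  (read 2: S2→S1)
  step 5: S3  (read 0: S1→S3)
  step 6: S2  (read 2: S3→S2)

After reading 6 characters, M is in state S2.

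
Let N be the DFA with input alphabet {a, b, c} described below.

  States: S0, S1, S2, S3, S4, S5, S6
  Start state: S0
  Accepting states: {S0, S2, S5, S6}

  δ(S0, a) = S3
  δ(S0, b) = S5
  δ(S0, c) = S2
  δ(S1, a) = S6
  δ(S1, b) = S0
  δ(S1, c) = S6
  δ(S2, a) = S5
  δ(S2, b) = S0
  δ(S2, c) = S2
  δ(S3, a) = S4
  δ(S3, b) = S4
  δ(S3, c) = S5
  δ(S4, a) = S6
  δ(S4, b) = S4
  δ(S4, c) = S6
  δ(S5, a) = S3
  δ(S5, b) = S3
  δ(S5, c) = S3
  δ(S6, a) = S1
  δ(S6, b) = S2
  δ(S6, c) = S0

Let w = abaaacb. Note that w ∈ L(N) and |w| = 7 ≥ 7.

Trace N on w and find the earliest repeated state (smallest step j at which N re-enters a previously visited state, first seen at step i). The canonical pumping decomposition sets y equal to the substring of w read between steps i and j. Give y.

aa

Run of N on w = a b a a a c b:
  step 0: S0  (start)
  step 1: S3  (read a: S0→S3)
  step 2: S4  (read b: S3→S4)
  step 3: S6  (read a: S4→S6)
  step 4: S1  (read a: S6→S1)
  step 5: S6  (read a: S1→S6)   ← first repeat (S6 seen earlier)
  step 6: S0  (read c: S6→S0)
  step 7: S5  (read b: S0→S5)

So i = 3, j = 5, giving x = w[0:3] = aba, y = w[3:5] = aa, z = w[5:7] = cb.
Check: |xy| = 5 ≤ 7 and |y| = 2 ≥ 1. Reading y takes N from S6 back to S6, so every xyⁱz is accepted.
Pumping length from the standard proof: p = 7 (the number of states). The repeated state found above gives |xy| = j ≤ 7 and |y| = j − i ≥ 1.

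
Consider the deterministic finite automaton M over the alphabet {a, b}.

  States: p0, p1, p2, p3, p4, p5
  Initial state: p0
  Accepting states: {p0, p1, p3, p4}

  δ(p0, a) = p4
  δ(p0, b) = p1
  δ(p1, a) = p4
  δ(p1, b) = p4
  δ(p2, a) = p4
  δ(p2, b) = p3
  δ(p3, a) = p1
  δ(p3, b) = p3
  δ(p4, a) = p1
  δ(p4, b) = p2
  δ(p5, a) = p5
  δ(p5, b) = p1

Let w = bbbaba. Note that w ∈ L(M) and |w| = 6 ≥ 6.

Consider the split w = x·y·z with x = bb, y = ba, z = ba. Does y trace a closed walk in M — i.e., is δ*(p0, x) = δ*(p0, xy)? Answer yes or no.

yes

Run of M on the first 4 characters of w = b b b a:
  step 0: p0  (start)
  step 1: p1  (read b: p0→p1)
  step 2: p4  (read b: p1→p4)
  step 3: p2  (read b: p4→p2)
  step 4: p4  (read a: p2→p4)

After x (step 2): p4. After xy (step 4): p4.
They match, so y = ba drives M around a cycle from p4 back to itself; pumping y any number of times keeps M in p4 before reading z, and xyⁱz ∈ L(M) for every i ≥ 0.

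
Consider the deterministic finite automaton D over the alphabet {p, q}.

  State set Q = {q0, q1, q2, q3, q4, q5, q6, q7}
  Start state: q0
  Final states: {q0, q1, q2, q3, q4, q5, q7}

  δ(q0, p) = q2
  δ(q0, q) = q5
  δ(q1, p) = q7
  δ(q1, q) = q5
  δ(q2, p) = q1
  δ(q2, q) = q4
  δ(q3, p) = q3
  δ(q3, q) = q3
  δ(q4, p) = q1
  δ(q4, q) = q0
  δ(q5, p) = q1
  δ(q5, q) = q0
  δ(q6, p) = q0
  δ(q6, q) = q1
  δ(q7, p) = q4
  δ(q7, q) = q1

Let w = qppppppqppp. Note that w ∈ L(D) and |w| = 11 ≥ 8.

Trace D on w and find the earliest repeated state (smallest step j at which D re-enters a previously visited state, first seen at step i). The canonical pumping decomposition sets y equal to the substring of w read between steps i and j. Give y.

State sequence: q0 -q-> q5 -p-> q1 -p-> q7 -p-> q4 -p-> q1 -p-> q7 -p-> q4 -q-> q0 -p-> q2 -p-> q1 -p-> q7
First repeat at step 5: q1 was already visited.

So i = 2, j = 5, giving x = w[0:2] = qp, y = w[2:5] = ppp, z = w[5:11] = ppqppp.
Check: |xy| = 5 ≤ 8 and |y| = 3 ≥ 1. Reading y takes D from q1 back to q1, so every xyⁱz is accepted.
With |Q| = 8, pigeonhole forces a state repeat no later than step 8; the substring read between the first and second visits to that state can be pumped.

ppp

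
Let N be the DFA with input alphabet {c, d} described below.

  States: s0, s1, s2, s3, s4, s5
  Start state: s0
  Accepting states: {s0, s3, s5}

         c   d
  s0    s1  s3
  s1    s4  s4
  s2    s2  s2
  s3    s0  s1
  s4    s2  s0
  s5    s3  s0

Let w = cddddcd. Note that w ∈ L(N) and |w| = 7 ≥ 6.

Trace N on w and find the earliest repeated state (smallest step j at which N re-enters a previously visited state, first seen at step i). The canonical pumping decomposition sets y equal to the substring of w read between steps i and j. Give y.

Run of N on w = c d d d d c d:
  step 0: s0  (start)
  step 1: s1  (read c: s0→s1)
  step 2: s4  (read d: s1→s4)
  step 3: s0  (read d: s4→s0)   ← first repeat (s0 seen earlier)
  step 4: s3  (read d: s0→s3)
  step 5: s1  (read d: s3→s1)
  step 6: s4  (read c: s1→s4)
  step 7: s0  (read d: s4→s0)

So i = 0, j = 3, giving x = w[0:0] = ε, y = w[0:3] = cdd, z = w[3:7] = ddcd.
Check: |xy| = 3 ≤ 6 and |y| = 3 ≥ 1. Reading y takes N from s0 back to s0, so every xyⁱz is accepted.
The DFA has 6 states, so the proof of the pumping lemma guarantees a repeated state among the first 6+1 visited; the segment between the two visits is the pumpable y.

cdd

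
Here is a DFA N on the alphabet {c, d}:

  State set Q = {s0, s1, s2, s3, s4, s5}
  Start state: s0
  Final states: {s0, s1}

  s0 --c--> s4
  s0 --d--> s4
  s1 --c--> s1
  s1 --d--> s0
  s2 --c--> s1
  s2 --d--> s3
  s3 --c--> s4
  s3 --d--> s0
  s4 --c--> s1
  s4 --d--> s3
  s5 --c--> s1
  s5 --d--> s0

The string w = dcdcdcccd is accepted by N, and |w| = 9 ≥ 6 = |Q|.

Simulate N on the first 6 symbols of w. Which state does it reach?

s4

Run of N on the first 6 characters of w = d c d c d c:
  step 0: s0  (start)
  step 1: s4  (read d: s0→s4)
  step 2: s1  (read c: s4→s1)
  step 3: s0  (read d: s1→s0)
  step 4: s4  (read c: s0→s4)
  step 5: s3  (read d: s4→s3)
  step 6: s4  (read c: s3→s4)

After reading 6 characters, N is in state s4.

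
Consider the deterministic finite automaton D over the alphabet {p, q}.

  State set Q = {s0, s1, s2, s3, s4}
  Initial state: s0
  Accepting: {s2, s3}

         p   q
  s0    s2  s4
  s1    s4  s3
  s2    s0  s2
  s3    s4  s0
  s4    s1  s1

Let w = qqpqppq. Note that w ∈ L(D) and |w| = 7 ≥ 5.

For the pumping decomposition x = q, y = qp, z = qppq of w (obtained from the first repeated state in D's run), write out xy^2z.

xy^2z = q·qp·qp·qppq = qqpqpqppq.
Reading y = qp takes D from s4 back to s4, so after x·y·y the machine is still in s4, and z then leads to the accepting state s3. Hence qqpqpqppq ∈ L(D).

qqpqpqppq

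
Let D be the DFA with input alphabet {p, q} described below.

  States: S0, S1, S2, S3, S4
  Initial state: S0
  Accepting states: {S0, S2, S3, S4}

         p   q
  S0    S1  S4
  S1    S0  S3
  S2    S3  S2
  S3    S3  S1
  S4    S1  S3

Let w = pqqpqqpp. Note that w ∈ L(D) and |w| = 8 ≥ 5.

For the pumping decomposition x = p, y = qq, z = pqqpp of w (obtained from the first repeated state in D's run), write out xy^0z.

ppqqpp

xy⁰z = xz = p·pqqpp = ppqqpp.
Reading y = qq takes D from S1 back to S1, so after x the machine is still in S1, and z then leads to the accepting state S3. Hence ppqqpp ∈ L(D).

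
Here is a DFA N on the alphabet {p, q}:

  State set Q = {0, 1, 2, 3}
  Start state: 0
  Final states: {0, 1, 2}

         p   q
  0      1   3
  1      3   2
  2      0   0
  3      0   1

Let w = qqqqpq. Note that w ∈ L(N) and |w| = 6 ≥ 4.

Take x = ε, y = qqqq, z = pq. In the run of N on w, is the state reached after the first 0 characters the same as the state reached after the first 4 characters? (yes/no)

State sequence: 0 -q-> 3 -q-> 1 -q-> 2 -q-> 0

After x (step 0): 0. After xy (step 4): 0.
They match, so y = qqqq drives N around a cycle from 0 back to itself; pumping y any number of times keeps N in 0 before reading z, and xyⁱz ∈ L(N) for every i ≥ 0.

yes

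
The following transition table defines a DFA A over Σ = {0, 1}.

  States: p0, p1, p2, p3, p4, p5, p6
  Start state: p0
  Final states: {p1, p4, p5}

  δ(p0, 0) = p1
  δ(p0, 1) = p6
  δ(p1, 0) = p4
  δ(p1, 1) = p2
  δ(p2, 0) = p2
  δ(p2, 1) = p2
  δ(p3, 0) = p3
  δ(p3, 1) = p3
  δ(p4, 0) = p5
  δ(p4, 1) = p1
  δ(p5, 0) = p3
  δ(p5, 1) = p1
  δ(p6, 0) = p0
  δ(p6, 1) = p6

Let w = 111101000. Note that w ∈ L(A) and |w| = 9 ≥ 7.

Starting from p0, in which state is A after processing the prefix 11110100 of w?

p1

Run of A on the first 8 characters of w = 1 1 1 1 0 1 0 0:
  step 0: p0  (start)
  step 1: p6  (read 1: p0→p6)
  step 2: p6  (read 1: p6→p6)
  step 3: p6  (read 1: p6→p6)
  step 4: p6  (read 1: p6→p6)
  step 5: p0  (read 0: p6→p0)
  step 6: p6  (read 1: p0→p6)
  step 7: p0  (read 0: p6→p0)
  step 8: p1  (read 0: p0→p1)

After reading 8 characters, A is in state p1.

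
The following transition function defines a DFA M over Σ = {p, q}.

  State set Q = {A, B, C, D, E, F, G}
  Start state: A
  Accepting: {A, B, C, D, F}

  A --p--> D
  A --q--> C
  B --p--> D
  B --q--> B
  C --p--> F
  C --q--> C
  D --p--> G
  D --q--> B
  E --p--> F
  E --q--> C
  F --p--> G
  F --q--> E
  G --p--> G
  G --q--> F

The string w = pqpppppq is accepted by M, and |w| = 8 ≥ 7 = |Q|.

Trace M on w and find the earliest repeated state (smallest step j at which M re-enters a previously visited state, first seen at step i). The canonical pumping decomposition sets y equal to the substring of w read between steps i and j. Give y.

qp

Run of M on w = p q p p p p p q:
  step 0: A  (start)
  step 1: D  (read p: A→D)
  step 2: B  (read q: D→B)
  step 3: D  (read p: B→D)   ← first repeat (D seen earlier)
  step 4: G  (read p: D→G)
  step 5: G  (read p: G→G)
  step 6: G  (read p: G→G)
  step 7: G  (read p: G→G)
  step 8: F  (read q: G→F)

So i = 1, j = 3, giving x = w[0:1] = p, y = w[1:3] = qp, z = w[3:8] = ppppq.
Check: |xy| = 3 ≤ 7 and |y| = 2 ≥ 1. Reading y takes M from D back to D, so every xyⁱz is accepted.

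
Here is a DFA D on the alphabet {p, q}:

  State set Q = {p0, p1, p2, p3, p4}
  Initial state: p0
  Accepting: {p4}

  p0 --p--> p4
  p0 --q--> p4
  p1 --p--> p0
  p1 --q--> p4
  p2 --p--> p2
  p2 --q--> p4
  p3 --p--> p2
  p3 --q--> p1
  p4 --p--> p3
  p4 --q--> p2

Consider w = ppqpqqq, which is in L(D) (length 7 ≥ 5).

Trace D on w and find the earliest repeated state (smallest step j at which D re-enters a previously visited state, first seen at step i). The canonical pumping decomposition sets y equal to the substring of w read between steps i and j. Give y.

Run of D on w = p p q p q q q:
  step 0: p0  (start)
  step 1: p4  (read p: p0→p4)
  step 2: p3  (read p: p4→p3)
  step 3: p1  (read q: p3→p1)
  step 4: p0  (read p: p1→p0)   ← first repeat (p0 seen earlier)
  step 5: p4  (read q: p0→p4)
  step 6: p2  (read q: p4→p2)
  step 7: p4  (read q: p2→p4)

So i = 0, j = 4, giving x = w[0:0] = ε, y = w[0:4] = ppqp, z = w[4:7] = qqq.
Check: |xy| = 4 ≤ 5 and |y| = 4 ≥ 1. Reading y takes D from p0 back to p0, so every xyⁱz is accepted.
The DFA has 5 states, so the proof of the pumping lemma guarantees a repeated state among the first 5+1 visited; the segment between the two visits is the pumpable y.

ppqp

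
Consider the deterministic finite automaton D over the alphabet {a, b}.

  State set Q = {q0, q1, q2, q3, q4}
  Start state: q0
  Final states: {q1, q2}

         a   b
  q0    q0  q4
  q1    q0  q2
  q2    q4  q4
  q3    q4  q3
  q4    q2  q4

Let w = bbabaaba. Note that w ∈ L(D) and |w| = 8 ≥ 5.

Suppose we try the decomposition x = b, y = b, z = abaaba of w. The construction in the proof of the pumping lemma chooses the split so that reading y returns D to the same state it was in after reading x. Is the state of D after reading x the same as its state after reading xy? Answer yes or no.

State sequence: q0 -b-> q4 -b-> q4

After x (step 1): q4. After xy (step 2): q4.
They match, so y = b drives D around a cycle from q4 back to itself; pumping y any number of times keeps D in q4 before reading z, and xyⁱz ∈ L(D) for every i ≥ 0.

yes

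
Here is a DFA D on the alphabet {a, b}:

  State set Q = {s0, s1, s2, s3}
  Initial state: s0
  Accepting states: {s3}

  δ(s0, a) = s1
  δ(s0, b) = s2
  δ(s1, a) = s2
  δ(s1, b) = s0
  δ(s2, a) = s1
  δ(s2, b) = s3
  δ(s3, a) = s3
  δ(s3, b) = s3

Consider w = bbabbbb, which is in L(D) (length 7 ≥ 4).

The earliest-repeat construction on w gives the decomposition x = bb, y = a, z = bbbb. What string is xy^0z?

xy⁰z = xz = bb·bbbb = bbbbbb.
Reading y = a takes D from s3 back to s3, so after x the machine is still in s3, and z then leads to the accepting state s3. Hence bbbbbb ∈ L(D).

bbbbbb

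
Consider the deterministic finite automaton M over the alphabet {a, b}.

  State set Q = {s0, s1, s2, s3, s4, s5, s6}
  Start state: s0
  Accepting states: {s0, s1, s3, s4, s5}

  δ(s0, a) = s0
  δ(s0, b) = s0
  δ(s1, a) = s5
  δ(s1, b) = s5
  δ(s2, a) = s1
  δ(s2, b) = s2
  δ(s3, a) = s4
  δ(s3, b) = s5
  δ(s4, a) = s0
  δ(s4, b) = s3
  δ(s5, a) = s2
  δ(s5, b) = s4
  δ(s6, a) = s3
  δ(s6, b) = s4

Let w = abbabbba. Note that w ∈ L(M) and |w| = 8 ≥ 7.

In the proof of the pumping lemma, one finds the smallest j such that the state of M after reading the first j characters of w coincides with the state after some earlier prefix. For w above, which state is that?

s0

Run of M on w = a b b a b b b a:
  step 0: s0  (start)
  step 1: s0  (read a: s0→s0)   ← first repeat (s0 seen earlier)
  step 2: s0  (read b: s0→s0)
  step 3: s0  (read b: s0→s0)
  step 4: s0  (read a: s0→s0)
  step 5: s0  (read b: s0→s0)
  step 6: s0  (read b: s0→s0)
  step 7: s0  (read b: s0→s0)
  step 8: s0  (read a: s0→s0)

The earliest repeat is at step j = 1: M is in s0, which it already visited at step i = 0.
The DFA has 7 states, so the proof of the pumping lemma guarantees a repeated state among the first 7+1 visited; the segment between the two visits is the pumpable y.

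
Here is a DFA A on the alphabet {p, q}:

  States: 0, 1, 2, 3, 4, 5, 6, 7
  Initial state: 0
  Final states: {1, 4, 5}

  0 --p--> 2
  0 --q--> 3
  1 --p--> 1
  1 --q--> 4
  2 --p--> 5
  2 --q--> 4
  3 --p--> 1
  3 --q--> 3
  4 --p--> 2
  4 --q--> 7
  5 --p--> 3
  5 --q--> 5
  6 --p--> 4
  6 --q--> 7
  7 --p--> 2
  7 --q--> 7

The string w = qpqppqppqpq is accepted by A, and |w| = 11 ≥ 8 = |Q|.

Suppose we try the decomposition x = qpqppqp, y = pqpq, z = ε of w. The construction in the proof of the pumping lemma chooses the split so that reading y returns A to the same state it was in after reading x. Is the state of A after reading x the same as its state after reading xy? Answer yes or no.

no

State sequence: 0 -q-> 3 -p-> 1 -q-> 4 -p-> 2 -p-> 5 -q-> 5 -p-> 3 -p-> 1 -q-> 4 -p-> 2 -q-> 4

After x (step 7): 3. After xy (step 11): 4.
They differ (3 ≠ 4), so y is not a cycle from the state after x; this split is not the one the pumping-lemma construction produces, and pumping y need not keep the string in L(A).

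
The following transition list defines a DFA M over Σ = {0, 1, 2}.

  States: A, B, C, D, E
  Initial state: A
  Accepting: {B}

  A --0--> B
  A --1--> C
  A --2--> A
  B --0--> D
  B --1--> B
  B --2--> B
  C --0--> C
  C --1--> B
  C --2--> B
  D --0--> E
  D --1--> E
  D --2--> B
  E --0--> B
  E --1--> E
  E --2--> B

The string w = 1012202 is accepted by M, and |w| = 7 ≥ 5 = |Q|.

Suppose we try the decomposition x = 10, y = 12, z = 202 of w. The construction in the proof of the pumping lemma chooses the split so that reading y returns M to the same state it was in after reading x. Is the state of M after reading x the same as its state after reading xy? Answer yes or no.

no

Run of M on the first 4 characters of w = 1 0 1 2:
  step 0: A  (start)
  step 1: C  (read 1: A→C)
  step 2: C  (read 0: C→C)
  step 3: B  (read 1: C→B)
  step 4: B  (read 2: B→B)

After x (step 2): C. After xy (step 4): B.
They differ (C ≠ B), so y is not a cycle from the state after x; this split is not the one the pumping-lemma construction produces, and pumping y need not keep the string in L(M).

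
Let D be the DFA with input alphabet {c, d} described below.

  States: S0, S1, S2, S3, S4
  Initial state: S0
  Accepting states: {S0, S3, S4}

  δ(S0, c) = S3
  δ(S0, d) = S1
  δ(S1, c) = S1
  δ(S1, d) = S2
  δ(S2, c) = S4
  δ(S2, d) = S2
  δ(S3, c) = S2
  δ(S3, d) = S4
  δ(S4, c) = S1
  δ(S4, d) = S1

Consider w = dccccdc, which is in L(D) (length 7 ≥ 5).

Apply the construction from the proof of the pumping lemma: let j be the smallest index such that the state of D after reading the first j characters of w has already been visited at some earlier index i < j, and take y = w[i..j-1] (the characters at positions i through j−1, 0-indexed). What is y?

c

State sequence: S0 -d-> S1 -c-> S1 -c-> S1 -c-> S1 -c-> S1 -d-> S2 -c-> S4
First repeat at step 2: S1 was already visited.

So i = 1, j = 2, giving x = w[0:1] = d, y = w[1:2] = c, z = w[2:7] = cccdc.
Check: |xy| = 2 ≤ 5 and |y| = 1 ≥ 1. Reading y takes D from S1 back to S1, so every xyⁱz is accepted.
Since D has 5 states, any run of length ≥ 5 visits 5+1 states, so by pigeonhole some state repeats within the first 5 steps — that repeat gives the pumpable loop.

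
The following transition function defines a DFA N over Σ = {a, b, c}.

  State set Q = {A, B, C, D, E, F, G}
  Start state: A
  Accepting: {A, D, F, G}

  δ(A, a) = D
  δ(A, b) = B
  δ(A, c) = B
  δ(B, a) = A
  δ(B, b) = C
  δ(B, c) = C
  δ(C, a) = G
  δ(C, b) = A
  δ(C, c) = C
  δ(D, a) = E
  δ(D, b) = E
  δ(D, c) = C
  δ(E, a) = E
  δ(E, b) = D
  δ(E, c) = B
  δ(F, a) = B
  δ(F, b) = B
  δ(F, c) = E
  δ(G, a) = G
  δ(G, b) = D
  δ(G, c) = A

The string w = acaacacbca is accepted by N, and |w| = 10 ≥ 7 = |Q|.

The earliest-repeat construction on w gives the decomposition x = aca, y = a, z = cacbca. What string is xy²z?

xy^2z = aca·a·a·cacbca = acaaacacbca.
Reading y = a takes N from G back to G, so after x·y·y the machine is still in G, and z then leads to the accepting state A. Hence acaaacacbca ∈ L(N).

acaaacacbca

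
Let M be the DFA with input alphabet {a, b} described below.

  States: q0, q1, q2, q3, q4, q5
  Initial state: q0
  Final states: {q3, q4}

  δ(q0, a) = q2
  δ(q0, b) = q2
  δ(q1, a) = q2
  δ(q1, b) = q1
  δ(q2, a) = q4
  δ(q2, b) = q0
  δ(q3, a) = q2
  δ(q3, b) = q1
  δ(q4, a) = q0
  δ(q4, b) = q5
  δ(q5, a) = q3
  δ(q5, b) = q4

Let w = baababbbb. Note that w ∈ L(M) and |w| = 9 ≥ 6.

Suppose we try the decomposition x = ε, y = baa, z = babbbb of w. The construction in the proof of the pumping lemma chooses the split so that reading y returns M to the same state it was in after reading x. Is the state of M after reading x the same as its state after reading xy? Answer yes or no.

yes

State sequence: q0 -b-> q2 -a-> q4 -a-> q0

After x (step 0): q0. After xy (step 3): q0.
They match, so y = baa drives M around a cycle from q0 back to itself; pumping y any number of times keeps M in q0 before reading z, and xyⁱz ∈ L(M) for every i ≥ 0.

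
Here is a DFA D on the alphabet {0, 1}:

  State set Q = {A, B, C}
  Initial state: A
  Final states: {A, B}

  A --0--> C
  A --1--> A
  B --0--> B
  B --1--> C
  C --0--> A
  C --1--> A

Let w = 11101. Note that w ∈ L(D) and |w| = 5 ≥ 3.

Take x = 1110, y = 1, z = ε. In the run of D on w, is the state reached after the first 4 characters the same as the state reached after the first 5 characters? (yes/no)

no

State sequence: A -1-> A -1-> A -1-> A -0-> C -1-> A

After x (step 4): C. After xy (step 5): A.
They differ (C ≠ A), so y is not a cycle from the state after x; this split is not the one the pumping-lemma construction produces, and pumping y need not keep the string in L(D).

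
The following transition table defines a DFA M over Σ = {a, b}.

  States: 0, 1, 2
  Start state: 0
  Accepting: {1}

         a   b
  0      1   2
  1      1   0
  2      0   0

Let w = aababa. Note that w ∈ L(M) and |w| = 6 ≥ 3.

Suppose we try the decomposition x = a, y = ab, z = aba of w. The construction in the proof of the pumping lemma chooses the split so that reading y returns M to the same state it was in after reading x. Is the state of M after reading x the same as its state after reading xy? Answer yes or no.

no

State sequence: 0 -a-> 1 -a-> 1 -b-> 0

After x (step 1): 1. After xy (step 3): 0.
They differ (1 ≠ 0), so y is not a cycle from the state after x; this split is not the one the pumping-lemma construction produces, and pumping y need not keep the string in L(M).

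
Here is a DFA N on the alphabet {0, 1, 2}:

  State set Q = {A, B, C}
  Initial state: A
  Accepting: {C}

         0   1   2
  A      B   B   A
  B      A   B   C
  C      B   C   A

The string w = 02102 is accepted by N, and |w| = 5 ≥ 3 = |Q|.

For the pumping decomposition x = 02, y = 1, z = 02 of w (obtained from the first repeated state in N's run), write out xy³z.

0211102

xy^3z = 02·1·1·1·02 = 0211102.
Reading y = 1 takes N from C back to C, so after x·y·y·y the machine is still in C, and z then leads to the accepting state C. Hence 0211102 ∈ L(N).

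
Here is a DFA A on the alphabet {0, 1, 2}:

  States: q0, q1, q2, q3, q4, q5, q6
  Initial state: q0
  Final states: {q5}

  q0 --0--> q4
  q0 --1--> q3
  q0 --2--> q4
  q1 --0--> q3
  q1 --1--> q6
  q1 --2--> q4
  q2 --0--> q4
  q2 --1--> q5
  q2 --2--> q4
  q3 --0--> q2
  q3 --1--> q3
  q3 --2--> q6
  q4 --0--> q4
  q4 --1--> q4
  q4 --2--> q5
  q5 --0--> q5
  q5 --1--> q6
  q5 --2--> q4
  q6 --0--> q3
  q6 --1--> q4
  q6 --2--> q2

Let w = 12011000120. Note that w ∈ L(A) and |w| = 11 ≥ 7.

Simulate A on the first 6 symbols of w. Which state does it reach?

q2

Run of A on the first 6 characters of w = 1 2 0 1 1 0:
  step 0: q0  (start)
  step 1: q3  (read 1: q0→q3)
  step 2: q6  (read 2: q3→q6)
  step 3: q3  (read 0: q6→q3)
  step 4: q3  (read 1: q3→q3)
  step 5: q3  (read 1: q3→q3)
  step 6: q2  (read 0: q3→q2)

After reading 6 characters, A is in state q2.
(This kind of state-tracing is the core of the pumping-lemma construction: with 7 states, pigeonhole forces a repeat within the first 7 steps.)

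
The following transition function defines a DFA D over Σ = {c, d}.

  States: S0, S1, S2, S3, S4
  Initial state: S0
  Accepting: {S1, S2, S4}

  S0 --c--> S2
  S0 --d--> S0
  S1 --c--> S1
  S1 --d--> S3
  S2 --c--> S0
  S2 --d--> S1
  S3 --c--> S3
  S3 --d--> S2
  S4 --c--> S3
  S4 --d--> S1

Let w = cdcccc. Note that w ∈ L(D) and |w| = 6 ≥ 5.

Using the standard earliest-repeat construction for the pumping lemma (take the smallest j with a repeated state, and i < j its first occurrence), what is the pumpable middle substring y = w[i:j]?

c

State sequence: S0 -c-> S2 -d-> S1 -c-> S1 -c-> S1 -c-> S1 -c-> S1
First repeat at step 3: S1 was already visited.

So i = 2, j = 3, giving x = w[0:2] = cd, y = w[2:3] = c, z = w[3:6] = ccc.
Check: |xy| = 3 ≤ 5 and |y| = 1 ≥ 1. Reading y takes D from S1 back to S1, so every xyⁱz is accepted.
The DFA has 5 states, so the proof of the pumping lemma guarantees a repeated state among the first 5+1 visited; the segment between the two visits is the pumpable y.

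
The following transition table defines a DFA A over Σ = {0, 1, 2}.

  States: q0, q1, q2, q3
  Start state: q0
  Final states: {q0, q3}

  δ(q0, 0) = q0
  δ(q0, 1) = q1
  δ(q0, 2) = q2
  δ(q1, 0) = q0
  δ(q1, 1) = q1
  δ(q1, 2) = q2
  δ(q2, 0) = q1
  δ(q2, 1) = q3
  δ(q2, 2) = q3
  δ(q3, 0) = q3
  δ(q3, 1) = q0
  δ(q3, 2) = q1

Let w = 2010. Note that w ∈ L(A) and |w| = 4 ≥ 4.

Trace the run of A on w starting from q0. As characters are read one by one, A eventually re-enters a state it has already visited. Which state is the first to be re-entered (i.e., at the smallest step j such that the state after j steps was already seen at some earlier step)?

Run of A on w = 2 0 1 0:
  step 0: q0  (start)
  step 1: q2  (read 2: q0→q2)
  step 2: q1  (read 0: q2→q1)
  step 3: q1  (read 1: q1→q1)   ← first repeat (q1 seen earlier)
  step 4: q0  (read 0: q1→q0)

The earliest repeat is at step j = 3: A is in q1, which it already visited at step i = 2.

q1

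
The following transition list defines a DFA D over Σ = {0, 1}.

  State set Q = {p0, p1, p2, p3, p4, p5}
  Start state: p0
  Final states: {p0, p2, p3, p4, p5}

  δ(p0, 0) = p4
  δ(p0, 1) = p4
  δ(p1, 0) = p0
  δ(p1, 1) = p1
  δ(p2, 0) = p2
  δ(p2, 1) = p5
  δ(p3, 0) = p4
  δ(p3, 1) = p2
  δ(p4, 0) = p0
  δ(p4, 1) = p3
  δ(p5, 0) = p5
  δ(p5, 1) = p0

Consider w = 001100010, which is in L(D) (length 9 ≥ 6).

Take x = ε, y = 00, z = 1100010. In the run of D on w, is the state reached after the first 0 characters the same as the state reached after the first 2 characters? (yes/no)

Run of D on the first 2 characters of w = 0 0:
  step 0: p0  (start)
  step 1: p4  (read 0: p0→p4)
  step 2: p0  (read 0: p4→p0)

After x (step 0): p0. After xy (step 2): p0.
They match, so y = 00 drives D around a cycle from p0 back to itself; pumping y any number of times keeps D in p0 before reading z, and xyⁱz ∈ L(D) for every i ≥ 0.

yes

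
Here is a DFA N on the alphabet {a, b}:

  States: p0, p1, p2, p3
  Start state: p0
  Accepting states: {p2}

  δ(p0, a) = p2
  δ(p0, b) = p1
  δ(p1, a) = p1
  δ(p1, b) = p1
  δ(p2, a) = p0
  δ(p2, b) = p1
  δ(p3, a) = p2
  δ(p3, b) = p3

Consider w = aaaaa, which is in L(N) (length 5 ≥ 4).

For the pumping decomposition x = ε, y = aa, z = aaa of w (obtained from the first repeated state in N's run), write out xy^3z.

xy^3z = ε·aa·aa·aa·aaa = aaaaaaaaa.
Reading y = aa takes N from p0 back to p0, so after x·y·y·y the machine is still in p0, and z then leads to the accepting state p2. Hence aaaaaaaaa ∈ L(N).

aaaaaaaaa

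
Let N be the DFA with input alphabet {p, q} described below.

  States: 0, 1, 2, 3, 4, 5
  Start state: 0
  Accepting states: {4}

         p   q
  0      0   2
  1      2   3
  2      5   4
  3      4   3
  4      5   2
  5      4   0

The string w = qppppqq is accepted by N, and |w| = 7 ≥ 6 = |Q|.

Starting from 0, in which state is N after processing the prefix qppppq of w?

State sequence: 0 -q-> 2 -p-> 5 -p-> 4 -p-> 5 -p-> 4 -q-> 2

After reading 6 characters, N is in state 2.
(This kind of state-tracing is the core of the pumping-lemma construction: with 6 states, pigeonhole forces a repeat within the first 6 steps.)

2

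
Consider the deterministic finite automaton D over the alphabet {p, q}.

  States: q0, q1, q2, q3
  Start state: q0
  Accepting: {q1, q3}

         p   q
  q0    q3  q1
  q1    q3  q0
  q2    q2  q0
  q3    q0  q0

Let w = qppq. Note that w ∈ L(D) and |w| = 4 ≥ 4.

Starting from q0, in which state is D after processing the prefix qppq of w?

q1

State sequence: q0 -q-> q1 -p-> q3 -p-> q0 -q-> q1

After reading 4 characters, D is in state q1.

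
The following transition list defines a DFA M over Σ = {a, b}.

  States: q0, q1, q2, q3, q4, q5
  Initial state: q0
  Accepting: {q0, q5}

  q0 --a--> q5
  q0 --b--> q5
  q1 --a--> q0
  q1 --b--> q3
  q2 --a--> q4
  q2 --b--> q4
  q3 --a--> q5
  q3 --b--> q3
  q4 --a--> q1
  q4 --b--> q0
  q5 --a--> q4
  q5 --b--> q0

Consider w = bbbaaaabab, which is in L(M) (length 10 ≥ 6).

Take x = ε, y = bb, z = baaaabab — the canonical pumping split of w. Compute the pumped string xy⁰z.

baaaabab

xy⁰z = xz = ε·baaaabab = baaaabab.
Reading y = bb takes M from q0 back to q0, so after x the machine is still in q0, and z then leads to the accepting state q0. Hence baaaabab ∈ L(M).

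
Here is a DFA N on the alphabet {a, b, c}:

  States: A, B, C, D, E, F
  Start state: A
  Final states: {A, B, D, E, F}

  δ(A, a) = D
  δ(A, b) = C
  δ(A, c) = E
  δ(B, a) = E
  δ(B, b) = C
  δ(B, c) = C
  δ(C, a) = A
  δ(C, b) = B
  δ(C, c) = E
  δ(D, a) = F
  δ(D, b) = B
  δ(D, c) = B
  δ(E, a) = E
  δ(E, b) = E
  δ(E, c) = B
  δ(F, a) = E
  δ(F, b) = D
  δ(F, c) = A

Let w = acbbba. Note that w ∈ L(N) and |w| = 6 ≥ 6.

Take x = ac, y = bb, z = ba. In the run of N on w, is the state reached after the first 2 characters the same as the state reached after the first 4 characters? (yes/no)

yes

State sequence: A -a-> D -c-> B -b-> C -b-> B

After x (step 2): B. After xy (step 4): B.
They match, so y = bb drives N around a cycle from B back to itself; pumping y any number of times keeps N in B before reading z, and xyⁱz ∈ L(N) for every i ≥ 0.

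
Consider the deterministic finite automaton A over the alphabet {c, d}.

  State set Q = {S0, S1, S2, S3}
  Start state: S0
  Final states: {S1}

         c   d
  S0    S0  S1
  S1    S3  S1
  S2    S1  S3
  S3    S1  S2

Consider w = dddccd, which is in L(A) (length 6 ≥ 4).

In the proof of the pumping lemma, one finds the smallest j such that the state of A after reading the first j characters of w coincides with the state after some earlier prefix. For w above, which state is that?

S1

Run of A on w = d d d c c d:
  step 0: S0  (start)
  step 1: S1  (read d: S0→S1)
  step 2: S1  (read d: S1→S1)   ← first repeat (S1 seen earlier)
  step 3: S1  (read d: S1→S1)
  step 4: S3  (read c: S1→S3)
  step 5: S1  (read c: S3→S1)
  step 6: S1  (read d: S1→S1)

The earliest repeat is at step j = 2: A is in S1, which it already visited at step i = 1.
Pumping length from the standard proof: p = 4 (the number of states). The repeated state found above gives |xy| = j ≤ 4 and |y| = j − i ≥ 1.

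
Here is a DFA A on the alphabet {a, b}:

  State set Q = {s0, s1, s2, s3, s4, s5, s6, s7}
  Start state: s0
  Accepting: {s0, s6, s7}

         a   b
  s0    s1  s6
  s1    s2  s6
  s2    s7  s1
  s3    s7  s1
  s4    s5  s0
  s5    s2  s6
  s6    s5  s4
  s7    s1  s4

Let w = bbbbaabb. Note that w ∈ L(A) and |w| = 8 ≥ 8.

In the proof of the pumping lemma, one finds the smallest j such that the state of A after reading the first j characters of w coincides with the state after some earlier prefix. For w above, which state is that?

s0

Run of A on w = b b b b a a b b:
  step 0: s0  (start)
  step 1: s6  (read b: s0→s6)
  step 2: s4  (read b: s6→s4)
  step 3: s0  (read b: s4→s0)   ← first repeat (s0 seen earlier)
  step 4: s6  (read b: s0→s6)
  step 5: s5  (read a: s6→s5)
  step 6: s2  (read a: s5→s2)
  step 7: s1  (read b: s2→s1)
  step 8: s6  (read b: s1→s6)

The earliest repeat is at step j = 3: A is in s0, which it already visited at step i = 0.
The DFA has 8 states, so the proof of the pumping lemma guarantees a repeated state among the first 8+1 visited; the segment between the two visits is the pumpable y.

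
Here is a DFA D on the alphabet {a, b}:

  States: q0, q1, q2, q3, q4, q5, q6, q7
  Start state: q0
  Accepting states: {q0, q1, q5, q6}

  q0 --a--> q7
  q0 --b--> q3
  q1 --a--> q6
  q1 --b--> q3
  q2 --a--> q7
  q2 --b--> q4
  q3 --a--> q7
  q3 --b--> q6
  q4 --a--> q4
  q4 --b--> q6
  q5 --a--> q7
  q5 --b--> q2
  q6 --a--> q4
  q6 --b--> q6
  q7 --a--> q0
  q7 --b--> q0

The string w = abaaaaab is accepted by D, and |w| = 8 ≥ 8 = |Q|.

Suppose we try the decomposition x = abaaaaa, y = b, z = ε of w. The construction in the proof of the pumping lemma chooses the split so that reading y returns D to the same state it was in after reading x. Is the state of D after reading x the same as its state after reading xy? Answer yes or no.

no

Run of D on the first 8 characters of w = a b a a a a a b:
  step 0: q0  (start)
  step 1: q7  (read a: q0→q7)
  step 2: q0  (read b: q7→q0)
  step 3: q7  (read a: q0→q7)
  step 4: q0  (read a: q7→q0)
  step 5: q7  (read a: q0→q7)
  step 6: q0  (read a: q7→q0)
  step 7: q7  (read a: q0→q7)
  step 8: q0  (read b: q7→q0)

After x (step 7): q7. After xy (step 8): q0.
They differ (q7 ≠ q0), so y is not a cycle from the state after x; this split is not the one the pumping-lemma construction produces, and pumping y need not keep the string in L(D).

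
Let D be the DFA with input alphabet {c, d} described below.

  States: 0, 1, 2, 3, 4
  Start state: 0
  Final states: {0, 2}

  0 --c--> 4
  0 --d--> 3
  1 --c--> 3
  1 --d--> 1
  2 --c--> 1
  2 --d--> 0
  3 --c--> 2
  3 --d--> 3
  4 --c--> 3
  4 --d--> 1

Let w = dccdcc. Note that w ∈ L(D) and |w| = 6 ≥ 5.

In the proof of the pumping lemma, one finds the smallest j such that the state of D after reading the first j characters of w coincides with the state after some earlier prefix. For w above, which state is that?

1

Run of D on w = d c c d c c:
  step 0: 0  (start)
  step 1: 3  (read d: 0→3)
  step 2: 2  (read c: 3→2)
  step 3: 1  (read c: 2→1)
  step 4: 1  (read d: 1→1)   ← first repeat (1 seen earlier)
  step 5: 3  (read c: 1→3)
  step 6: 2  (read c: 3→2)

The earliest repeat is at step j = 4: D is in 1, which it already visited at step i = 3.
With |Q| = 5, pigeonhole forces a state repeat no later than step 5; the substring read between the first and second visits to that state can be pumped.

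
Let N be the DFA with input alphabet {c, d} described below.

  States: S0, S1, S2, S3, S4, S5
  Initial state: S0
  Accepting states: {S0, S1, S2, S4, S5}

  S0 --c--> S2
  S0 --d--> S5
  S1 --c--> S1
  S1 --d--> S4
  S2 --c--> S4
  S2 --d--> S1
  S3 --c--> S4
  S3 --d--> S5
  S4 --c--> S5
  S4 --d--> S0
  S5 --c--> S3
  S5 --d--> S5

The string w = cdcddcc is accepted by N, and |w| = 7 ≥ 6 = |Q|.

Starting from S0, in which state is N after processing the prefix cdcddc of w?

S2

Run of N on the first 6 characters of w = c d c d d c:
  step 0: S0  (start)
  step 1: S2  (read c: S0→S2)
  step 2: S1  (read d: S2→S1)
  step 3: S1  (read c: S1→S1)
  step 4: S4  (read d: S1→S4)
  step 5: S0  (read d: S4→S0)
  step 6: S2  (read c: S0→S2)

After reading 6 characters, N is in state S2.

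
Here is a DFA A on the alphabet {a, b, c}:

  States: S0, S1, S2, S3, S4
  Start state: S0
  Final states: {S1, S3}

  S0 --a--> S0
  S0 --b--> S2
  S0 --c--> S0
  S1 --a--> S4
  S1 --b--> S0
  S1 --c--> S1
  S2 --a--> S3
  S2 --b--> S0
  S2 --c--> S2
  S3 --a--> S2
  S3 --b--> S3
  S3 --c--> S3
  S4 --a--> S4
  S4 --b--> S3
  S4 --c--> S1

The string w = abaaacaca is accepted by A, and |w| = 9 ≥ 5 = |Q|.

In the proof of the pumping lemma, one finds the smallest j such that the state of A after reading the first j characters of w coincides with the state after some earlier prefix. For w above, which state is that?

S0

Run of A on w = a b a a a c a c a:
  step 0: S0  (start)
  step 1: S0  (read a: S0→S0)   ← first repeat (S0 seen earlier)
  step 2: S2  (read b: S0→S2)
  step 3: S3  (read a: S2→S3)
  step 4: S2  (read a: S3→S2)
  step 5: S3  (read a: S2→S3)
  step 6: S3  (read c: S3→S3)
  step 7: S2  (read a: S3→S2)
  step 8: S2  (read c: S2→S2)
  step 9: S3  (read a: S2→S3)

The earliest repeat is at step j = 1: A is in S0, which it already visited at step i = 0.
With |Q| = 5, pigeonhole forces a state repeat no later than step 5; the substring read between the first and second visits to that state can be pumped.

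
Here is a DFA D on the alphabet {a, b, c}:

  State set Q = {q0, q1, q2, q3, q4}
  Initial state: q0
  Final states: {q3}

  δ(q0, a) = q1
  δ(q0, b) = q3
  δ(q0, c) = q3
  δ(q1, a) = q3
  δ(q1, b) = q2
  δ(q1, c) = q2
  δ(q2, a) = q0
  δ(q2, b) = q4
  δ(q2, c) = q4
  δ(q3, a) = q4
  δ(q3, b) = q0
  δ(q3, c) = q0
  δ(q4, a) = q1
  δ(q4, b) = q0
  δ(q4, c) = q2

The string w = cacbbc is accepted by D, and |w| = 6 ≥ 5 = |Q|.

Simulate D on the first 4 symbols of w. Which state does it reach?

Run of D on the first 4 characters of w = c a c b:
  step 0: q0  (start)
  step 1: q3  (read c: q0→q3)
  step 2: q4  (read a: q3→q4)
  step 3: q2  (read c: q4→q2)
  step 4: q4  (read b: q2→q4)

After reading 4 characters, D is in state q4.
(This kind of state-tracing is the core of the pumping-lemma construction: with 5 states, pigeonhole forces a repeat within the first 5 steps.)

q4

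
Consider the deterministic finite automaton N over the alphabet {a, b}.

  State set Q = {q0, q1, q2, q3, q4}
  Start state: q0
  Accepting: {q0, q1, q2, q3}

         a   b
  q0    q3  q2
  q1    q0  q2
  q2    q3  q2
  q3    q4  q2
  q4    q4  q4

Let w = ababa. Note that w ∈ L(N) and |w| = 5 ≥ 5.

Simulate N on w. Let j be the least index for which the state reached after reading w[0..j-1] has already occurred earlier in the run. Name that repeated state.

Run of N on w = a b a b a:
  step 0: q0  (start)
  step 1: q3  (read a: q0→q3)
  step 2: q2  (read b: q3→q2)
  step 3: q3  (read a: q2→q3)   ← first repeat (q3 seen earlier)
  step 4: q2  (read b: q3→q2)
  step 5: q3  (read a: q2→q3)

The earliest repeat is at step j = 3: N is in q3, which it already visited at step i = 1.
The DFA has 5 states, so the proof of the pumping lemma guarantees a repeated state among the first 5+1 visited; the segment between the two visits is the pumpable y.

q3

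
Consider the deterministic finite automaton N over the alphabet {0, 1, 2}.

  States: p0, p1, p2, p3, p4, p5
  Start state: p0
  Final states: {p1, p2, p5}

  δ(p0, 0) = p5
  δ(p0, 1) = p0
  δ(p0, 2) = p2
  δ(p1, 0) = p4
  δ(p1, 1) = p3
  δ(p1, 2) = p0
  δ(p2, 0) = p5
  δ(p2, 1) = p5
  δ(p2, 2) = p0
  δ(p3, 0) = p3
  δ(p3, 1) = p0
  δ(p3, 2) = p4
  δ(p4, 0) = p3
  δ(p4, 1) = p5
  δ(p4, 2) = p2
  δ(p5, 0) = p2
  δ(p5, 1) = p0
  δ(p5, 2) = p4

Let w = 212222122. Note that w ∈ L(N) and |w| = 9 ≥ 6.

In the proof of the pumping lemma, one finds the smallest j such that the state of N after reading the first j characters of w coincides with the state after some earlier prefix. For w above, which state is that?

State sequence: p0 -2-> p2 -1-> p5 -2-> p4 -2-> p2 -2-> p0 -2-> p2 -1-> p5 -2-> p4 -2-> p2
First repeat at step 4: p2 was already visited.

The earliest repeat is at step j = 4: N is in p2, which it already visited at step i = 1.
The DFA has 6 states, so the proof of the pumping lemma guarantees a repeated state among the first 6+1 visited; the segment between the two visits is the pumpable y.

p2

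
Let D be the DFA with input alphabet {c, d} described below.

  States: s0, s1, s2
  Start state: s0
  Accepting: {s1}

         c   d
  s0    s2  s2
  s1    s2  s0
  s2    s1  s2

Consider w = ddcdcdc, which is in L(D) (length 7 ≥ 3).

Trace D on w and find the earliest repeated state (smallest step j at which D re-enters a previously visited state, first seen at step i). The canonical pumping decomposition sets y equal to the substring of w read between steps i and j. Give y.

d

State sequence: s0 -d-> s2 -d-> s2 -c-> s1 -d-> s0 -c-> s2 -d-> s2 -c-> s1
First repeat at step 2: s2 was already visited.

So i = 1, j = 2, giving x = w[0:1] = d, y = w[1:2] = d, z = w[2:7] = cdcdc.
Check: |xy| = 2 ≤ 3 and |y| = 1 ≥ 1. Reading y takes D from s2 back to s2, so every xyⁱz is accepted.
Pumping length from the standard proof: p = 3 (the number of states). The repeated state found above gives |xy| = j ≤ 3 and |y| = j − i ≥ 1.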